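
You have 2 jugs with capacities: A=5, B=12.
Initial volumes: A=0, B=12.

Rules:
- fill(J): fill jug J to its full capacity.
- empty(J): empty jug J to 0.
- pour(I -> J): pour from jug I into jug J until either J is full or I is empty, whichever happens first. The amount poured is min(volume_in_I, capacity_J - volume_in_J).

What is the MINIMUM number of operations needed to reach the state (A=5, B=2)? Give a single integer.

Answer: 3

Derivation:
BFS from (A=0, B=12). One shortest path:
  1. pour(B -> A) -> (A=5 B=7)
  2. empty(A) -> (A=0 B=7)
  3. pour(B -> A) -> (A=5 B=2)
Reached target in 3 moves.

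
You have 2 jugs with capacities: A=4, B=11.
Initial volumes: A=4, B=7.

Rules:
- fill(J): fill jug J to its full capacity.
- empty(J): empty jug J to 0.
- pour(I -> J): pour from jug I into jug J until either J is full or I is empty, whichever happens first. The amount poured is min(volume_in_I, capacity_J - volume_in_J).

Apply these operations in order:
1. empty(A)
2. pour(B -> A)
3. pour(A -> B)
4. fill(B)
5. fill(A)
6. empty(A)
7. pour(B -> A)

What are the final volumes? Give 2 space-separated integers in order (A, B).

Answer: 4 7

Derivation:
Step 1: empty(A) -> (A=0 B=7)
Step 2: pour(B -> A) -> (A=4 B=3)
Step 3: pour(A -> B) -> (A=0 B=7)
Step 4: fill(B) -> (A=0 B=11)
Step 5: fill(A) -> (A=4 B=11)
Step 6: empty(A) -> (A=0 B=11)
Step 7: pour(B -> A) -> (A=4 B=7)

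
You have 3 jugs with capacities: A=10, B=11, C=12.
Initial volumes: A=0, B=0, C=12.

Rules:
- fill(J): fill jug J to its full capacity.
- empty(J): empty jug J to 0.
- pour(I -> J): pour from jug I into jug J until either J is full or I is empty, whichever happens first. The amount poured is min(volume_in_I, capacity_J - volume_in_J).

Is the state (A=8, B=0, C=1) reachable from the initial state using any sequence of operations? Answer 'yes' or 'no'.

Answer: yes

Derivation:
BFS from (A=0, B=0, C=12):
  1. fill(A) -> (A=10 B=0 C=12)
  2. empty(C) -> (A=10 B=0 C=0)
  3. pour(A -> C) -> (A=0 B=0 C=10)
  4. fill(A) -> (A=10 B=0 C=10)
  5. pour(A -> C) -> (A=8 B=0 C=12)
  6. pour(C -> B) -> (A=8 B=11 C=1)
  7. empty(B) -> (A=8 B=0 C=1)
Target reached → yes.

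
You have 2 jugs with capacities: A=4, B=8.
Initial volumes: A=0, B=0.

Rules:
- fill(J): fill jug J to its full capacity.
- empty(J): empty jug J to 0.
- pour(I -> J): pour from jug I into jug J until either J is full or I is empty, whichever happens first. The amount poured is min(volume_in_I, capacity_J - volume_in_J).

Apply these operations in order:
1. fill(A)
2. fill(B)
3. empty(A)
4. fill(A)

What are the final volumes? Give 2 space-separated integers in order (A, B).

Step 1: fill(A) -> (A=4 B=0)
Step 2: fill(B) -> (A=4 B=8)
Step 3: empty(A) -> (A=0 B=8)
Step 4: fill(A) -> (A=4 B=8)

Answer: 4 8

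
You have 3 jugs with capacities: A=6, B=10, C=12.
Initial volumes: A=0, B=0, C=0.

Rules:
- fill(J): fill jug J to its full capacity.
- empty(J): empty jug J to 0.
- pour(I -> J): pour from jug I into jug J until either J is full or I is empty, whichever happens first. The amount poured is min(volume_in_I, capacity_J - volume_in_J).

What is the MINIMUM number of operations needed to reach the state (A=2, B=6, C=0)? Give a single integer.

Answer: 6

Derivation:
BFS from (A=0, B=0, C=0). One shortest path:
  1. fill(A) -> (A=6 B=0 C=0)
  2. fill(C) -> (A=6 B=0 C=12)
  3. pour(C -> B) -> (A=6 B=10 C=2)
  4. empty(B) -> (A=6 B=0 C=2)
  5. pour(A -> B) -> (A=0 B=6 C=2)
  6. pour(C -> A) -> (A=2 B=6 C=0)
Reached target in 6 moves.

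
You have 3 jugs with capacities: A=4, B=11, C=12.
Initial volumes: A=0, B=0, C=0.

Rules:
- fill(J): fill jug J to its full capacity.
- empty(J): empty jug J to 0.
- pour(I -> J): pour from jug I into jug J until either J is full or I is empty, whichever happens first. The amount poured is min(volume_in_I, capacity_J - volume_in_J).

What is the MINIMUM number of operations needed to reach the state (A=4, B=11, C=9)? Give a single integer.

Answer: 5

Derivation:
BFS from (A=0, B=0, C=0). One shortest path:
  1. fill(C) -> (A=0 B=0 C=12)
  2. pour(C -> A) -> (A=4 B=0 C=8)
  3. pour(C -> B) -> (A=4 B=8 C=0)
  4. fill(C) -> (A=4 B=8 C=12)
  5. pour(C -> B) -> (A=4 B=11 C=9)
Reached target in 5 moves.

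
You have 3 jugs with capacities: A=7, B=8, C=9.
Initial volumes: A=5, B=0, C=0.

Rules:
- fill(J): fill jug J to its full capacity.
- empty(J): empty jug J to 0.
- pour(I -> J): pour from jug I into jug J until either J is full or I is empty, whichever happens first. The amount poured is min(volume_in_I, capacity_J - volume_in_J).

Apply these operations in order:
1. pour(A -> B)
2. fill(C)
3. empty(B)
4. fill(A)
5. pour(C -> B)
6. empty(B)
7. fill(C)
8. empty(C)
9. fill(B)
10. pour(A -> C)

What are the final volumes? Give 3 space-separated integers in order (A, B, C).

Answer: 0 8 7

Derivation:
Step 1: pour(A -> B) -> (A=0 B=5 C=0)
Step 2: fill(C) -> (A=0 B=5 C=9)
Step 3: empty(B) -> (A=0 B=0 C=9)
Step 4: fill(A) -> (A=7 B=0 C=9)
Step 5: pour(C -> B) -> (A=7 B=8 C=1)
Step 6: empty(B) -> (A=7 B=0 C=1)
Step 7: fill(C) -> (A=7 B=0 C=9)
Step 8: empty(C) -> (A=7 B=0 C=0)
Step 9: fill(B) -> (A=7 B=8 C=0)
Step 10: pour(A -> C) -> (A=0 B=8 C=7)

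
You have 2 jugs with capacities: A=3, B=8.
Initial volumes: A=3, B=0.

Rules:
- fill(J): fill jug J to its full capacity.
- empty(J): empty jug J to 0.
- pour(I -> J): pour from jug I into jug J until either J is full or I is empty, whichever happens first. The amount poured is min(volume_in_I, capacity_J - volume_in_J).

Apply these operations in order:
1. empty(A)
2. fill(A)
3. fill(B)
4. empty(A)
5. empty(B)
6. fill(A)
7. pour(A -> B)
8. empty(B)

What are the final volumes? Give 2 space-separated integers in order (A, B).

Step 1: empty(A) -> (A=0 B=0)
Step 2: fill(A) -> (A=3 B=0)
Step 3: fill(B) -> (A=3 B=8)
Step 4: empty(A) -> (A=0 B=8)
Step 5: empty(B) -> (A=0 B=0)
Step 6: fill(A) -> (A=3 B=0)
Step 7: pour(A -> B) -> (A=0 B=3)
Step 8: empty(B) -> (A=0 B=0)

Answer: 0 0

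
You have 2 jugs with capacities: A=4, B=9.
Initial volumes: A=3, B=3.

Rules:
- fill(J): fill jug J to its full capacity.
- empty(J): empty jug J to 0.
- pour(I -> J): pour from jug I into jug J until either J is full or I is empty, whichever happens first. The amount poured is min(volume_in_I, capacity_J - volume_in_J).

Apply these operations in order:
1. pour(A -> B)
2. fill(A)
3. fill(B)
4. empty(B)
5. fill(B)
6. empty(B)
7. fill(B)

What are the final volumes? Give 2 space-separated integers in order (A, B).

Step 1: pour(A -> B) -> (A=0 B=6)
Step 2: fill(A) -> (A=4 B=6)
Step 3: fill(B) -> (A=4 B=9)
Step 4: empty(B) -> (A=4 B=0)
Step 5: fill(B) -> (A=4 B=9)
Step 6: empty(B) -> (A=4 B=0)
Step 7: fill(B) -> (A=4 B=9)

Answer: 4 9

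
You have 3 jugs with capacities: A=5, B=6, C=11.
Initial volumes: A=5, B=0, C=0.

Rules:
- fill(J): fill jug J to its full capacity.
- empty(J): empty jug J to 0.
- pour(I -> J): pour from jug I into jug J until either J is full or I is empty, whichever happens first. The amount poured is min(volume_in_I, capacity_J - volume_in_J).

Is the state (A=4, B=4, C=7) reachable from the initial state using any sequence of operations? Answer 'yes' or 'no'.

Answer: no

Derivation:
BFS explored all 304 reachable states.
Reachable set includes: (0,0,0), (0,0,1), (0,0,2), (0,0,3), (0,0,4), (0,0,5), (0,0,6), (0,0,7), (0,0,8), (0,0,9), (0,0,10), (0,0,11) ...
Target (A=4, B=4, C=7) not in reachable set → no.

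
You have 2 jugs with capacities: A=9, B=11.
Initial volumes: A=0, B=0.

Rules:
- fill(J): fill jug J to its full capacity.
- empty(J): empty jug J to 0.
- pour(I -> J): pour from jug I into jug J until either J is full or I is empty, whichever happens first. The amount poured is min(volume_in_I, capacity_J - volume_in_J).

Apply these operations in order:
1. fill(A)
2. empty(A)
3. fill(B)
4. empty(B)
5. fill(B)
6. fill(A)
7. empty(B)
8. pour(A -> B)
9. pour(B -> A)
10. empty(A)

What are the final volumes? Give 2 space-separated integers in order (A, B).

Answer: 0 0

Derivation:
Step 1: fill(A) -> (A=9 B=0)
Step 2: empty(A) -> (A=0 B=0)
Step 3: fill(B) -> (A=0 B=11)
Step 4: empty(B) -> (A=0 B=0)
Step 5: fill(B) -> (A=0 B=11)
Step 6: fill(A) -> (A=9 B=11)
Step 7: empty(B) -> (A=9 B=0)
Step 8: pour(A -> B) -> (A=0 B=9)
Step 9: pour(B -> A) -> (A=9 B=0)
Step 10: empty(A) -> (A=0 B=0)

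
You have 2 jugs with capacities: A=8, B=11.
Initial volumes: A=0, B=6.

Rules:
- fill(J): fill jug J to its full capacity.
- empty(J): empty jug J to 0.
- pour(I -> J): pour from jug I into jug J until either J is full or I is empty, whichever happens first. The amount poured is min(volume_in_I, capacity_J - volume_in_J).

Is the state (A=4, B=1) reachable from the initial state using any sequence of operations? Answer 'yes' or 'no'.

Answer: no

Derivation:
BFS explored all 38 reachable states.
Reachable set includes: (0,0), (0,1), (0,2), (0,3), (0,4), (0,5), (0,6), (0,7), (0,8), (0,9), (0,10), (0,11) ...
Target (A=4, B=1) not in reachable set → no.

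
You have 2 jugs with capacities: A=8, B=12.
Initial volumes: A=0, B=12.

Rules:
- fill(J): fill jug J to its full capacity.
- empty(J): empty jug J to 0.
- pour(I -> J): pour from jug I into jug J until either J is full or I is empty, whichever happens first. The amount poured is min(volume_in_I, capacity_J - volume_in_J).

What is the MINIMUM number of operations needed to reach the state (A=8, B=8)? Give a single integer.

BFS from (A=0, B=12). One shortest path:
  1. fill(A) -> (A=8 B=12)
  2. empty(B) -> (A=8 B=0)
  3. pour(A -> B) -> (A=0 B=8)
  4. fill(A) -> (A=8 B=8)
Reached target in 4 moves.

Answer: 4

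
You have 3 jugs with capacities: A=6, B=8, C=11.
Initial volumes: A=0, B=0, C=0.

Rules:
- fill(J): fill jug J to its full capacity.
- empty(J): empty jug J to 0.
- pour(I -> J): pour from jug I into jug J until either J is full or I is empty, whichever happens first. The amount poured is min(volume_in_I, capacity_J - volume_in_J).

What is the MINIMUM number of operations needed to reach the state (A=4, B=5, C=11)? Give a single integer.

BFS from (A=0, B=0, C=0). One shortest path:
  1. fill(A) -> (A=6 B=0 C=0)
  2. fill(B) -> (A=6 B=8 C=0)
  3. pour(B -> C) -> (A=6 B=0 C=8)
  4. pour(A -> B) -> (A=0 B=6 C=8)
  5. fill(A) -> (A=6 B=6 C=8)
  6. pour(A -> B) -> (A=4 B=8 C=8)
  7. pour(B -> C) -> (A=4 B=5 C=11)
Reached target in 7 moves.

Answer: 7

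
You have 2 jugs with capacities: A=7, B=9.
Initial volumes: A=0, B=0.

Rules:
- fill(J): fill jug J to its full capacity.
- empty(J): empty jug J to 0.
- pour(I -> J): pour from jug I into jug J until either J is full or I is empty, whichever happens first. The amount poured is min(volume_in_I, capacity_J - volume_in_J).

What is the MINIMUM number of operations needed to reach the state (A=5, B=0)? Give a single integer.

BFS from (A=0, B=0). One shortest path:
  1. fill(A) -> (A=7 B=0)
  2. pour(A -> B) -> (A=0 B=7)
  3. fill(A) -> (A=7 B=7)
  4. pour(A -> B) -> (A=5 B=9)
  5. empty(B) -> (A=5 B=0)
Reached target in 5 moves.

Answer: 5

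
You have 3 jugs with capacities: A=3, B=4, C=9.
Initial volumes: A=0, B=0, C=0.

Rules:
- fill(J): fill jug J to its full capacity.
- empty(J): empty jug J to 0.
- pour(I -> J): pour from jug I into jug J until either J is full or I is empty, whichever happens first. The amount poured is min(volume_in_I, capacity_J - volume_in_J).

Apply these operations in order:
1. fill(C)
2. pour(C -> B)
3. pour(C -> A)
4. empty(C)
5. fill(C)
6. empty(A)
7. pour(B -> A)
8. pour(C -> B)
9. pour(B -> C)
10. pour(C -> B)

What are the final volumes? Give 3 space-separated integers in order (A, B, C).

Answer: 3 4 6

Derivation:
Step 1: fill(C) -> (A=0 B=0 C=9)
Step 2: pour(C -> B) -> (A=0 B=4 C=5)
Step 3: pour(C -> A) -> (A=3 B=4 C=2)
Step 4: empty(C) -> (A=3 B=4 C=0)
Step 5: fill(C) -> (A=3 B=4 C=9)
Step 6: empty(A) -> (A=0 B=4 C=9)
Step 7: pour(B -> A) -> (A=3 B=1 C=9)
Step 8: pour(C -> B) -> (A=3 B=4 C=6)
Step 9: pour(B -> C) -> (A=3 B=1 C=9)
Step 10: pour(C -> B) -> (A=3 B=4 C=6)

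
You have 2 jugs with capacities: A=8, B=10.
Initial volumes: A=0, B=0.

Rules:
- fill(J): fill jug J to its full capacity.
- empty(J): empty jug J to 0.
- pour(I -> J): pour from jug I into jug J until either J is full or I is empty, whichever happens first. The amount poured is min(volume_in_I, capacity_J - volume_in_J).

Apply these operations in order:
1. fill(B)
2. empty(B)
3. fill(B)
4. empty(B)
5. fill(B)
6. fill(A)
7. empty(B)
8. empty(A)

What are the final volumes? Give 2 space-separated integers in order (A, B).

Step 1: fill(B) -> (A=0 B=10)
Step 2: empty(B) -> (A=0 B=0)
Step 3: fill(B) -> (A=0 B=10)
Step 4: empty(B) -> (A=0 B=0)
Step 5: fill(B) -> (A=0 B=10)
Step 6: fill(A) -> (A=8 B=10)
Step 7: empty(B) -> (A=8 B=0)
Step 8: empty(A) -> (A=0 B=0)

Answer: 0 0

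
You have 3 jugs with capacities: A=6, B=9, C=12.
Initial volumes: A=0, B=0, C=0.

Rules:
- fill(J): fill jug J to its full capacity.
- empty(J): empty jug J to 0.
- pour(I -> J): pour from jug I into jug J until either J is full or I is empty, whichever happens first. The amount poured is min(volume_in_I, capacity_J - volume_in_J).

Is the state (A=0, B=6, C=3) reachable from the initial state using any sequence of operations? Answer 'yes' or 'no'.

BFS from (A=0, B=0, C=0):
  1. fill(B) -> (A=0 B=9 C=0)
  2. pour(B -> A) -> (A=6 B=3 C=0)
  3. pour(B -> C) -> (A=6 B=0 C=3)
  4. pour(A -> B) -> (A=0 B=6 C=3)
Target reached → yes.

Answer: yes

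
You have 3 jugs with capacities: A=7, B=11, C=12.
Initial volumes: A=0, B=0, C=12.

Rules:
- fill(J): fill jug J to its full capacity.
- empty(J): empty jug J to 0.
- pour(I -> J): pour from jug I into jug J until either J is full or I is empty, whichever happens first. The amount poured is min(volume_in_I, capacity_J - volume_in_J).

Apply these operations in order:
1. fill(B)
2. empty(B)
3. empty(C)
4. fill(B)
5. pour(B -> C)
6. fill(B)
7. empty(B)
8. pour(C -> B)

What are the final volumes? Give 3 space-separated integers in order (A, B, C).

Answer: 0 11 0

Derivation:
Step 1: fill(B) -> (A=0 B=11 C=12)
Step 2: empty(B) -> (A=0 B=0 C=12)
Step 3: empty(C) -> (A=0 B=0 C=0)
Step 4: fill(B) -> (A=0 B=11 C=0)
Step 5: pour(B -> C) -> (A=0 B=0 C=11)
Step 6: fill(B) -> (A=0 B=11 C=11)
Step 7: empty(B) -> (A=0 B=0 C=11)
Step 8: pour(C -> B) -> (A=0 B=11 C=0)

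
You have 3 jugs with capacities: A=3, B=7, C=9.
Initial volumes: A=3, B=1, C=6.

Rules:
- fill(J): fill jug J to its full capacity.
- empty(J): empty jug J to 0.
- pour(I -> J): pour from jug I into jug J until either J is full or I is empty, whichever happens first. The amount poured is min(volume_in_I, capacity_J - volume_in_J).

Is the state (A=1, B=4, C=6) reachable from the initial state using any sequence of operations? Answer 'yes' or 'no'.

BFS explored all 224 reachable states.
Reachable set includes: (0,0,0), (0,0,1), (0,0,2), (0,0,3), (0,0,4), (0,0,5), (0,0,6), (0,0,7), (0,0,8), (0,0,9), (0,1,0), (0,1,1) ...
Target (A=1, B=4, C=6) not in reachable set → no.

Answer: no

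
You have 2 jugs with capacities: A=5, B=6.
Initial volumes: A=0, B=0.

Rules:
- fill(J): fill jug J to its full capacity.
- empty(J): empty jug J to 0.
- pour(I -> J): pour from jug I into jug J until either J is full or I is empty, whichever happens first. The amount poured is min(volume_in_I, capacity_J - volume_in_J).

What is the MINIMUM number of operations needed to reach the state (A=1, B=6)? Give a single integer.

Answer: 5

Derivation:
BFS from (A=0, B=0). One shortest path:
  1. fill(B) -> (A=0 B=6)
  2. pour(B -> A) -> (A=5 B=1)
  3. empty(A) -> (A=0 B=1)
  4. pour(B -> A) -> (A=1 B=0)
  5. fill(B) -> (A=1 B=6)
Reached target in 5 moves.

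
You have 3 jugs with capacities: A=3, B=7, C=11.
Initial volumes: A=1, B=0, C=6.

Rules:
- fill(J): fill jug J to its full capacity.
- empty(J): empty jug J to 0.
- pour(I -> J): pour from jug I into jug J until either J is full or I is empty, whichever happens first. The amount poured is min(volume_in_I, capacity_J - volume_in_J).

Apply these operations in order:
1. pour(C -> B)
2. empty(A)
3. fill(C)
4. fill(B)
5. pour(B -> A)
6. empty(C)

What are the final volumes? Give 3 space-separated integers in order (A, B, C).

Answer: 3 4 0

Derivation:
Step 1: pour(C -> B) -> (A=1 B=6 C=0)
Step 2: empty(A) -> (A=0 B=6 C=0)
Step 3: fill(C) -> (A=0 B=6 C=11)
Step 4: fill(B) -> (A=0 B=7 C=11)
Step 5: pour(B -> A) -> (A=3 B=4 C=11)
Step 6: empty(C) -> (A=3 B=4 C=0)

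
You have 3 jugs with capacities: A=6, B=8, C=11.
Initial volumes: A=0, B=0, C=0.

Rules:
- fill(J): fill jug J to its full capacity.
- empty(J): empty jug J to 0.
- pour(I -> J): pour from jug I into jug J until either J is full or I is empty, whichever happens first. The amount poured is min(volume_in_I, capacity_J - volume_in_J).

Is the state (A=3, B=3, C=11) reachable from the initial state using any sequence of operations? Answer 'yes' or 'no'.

Answer: yes

Derivation:
BFS from (A=0, B=0, C=0):
  1. fill(C) -> (A=0 B=0 C=11)
  2. pour(C -> A) -> (A=6 B=0 C=5)
  3. pour(C -> B) -> (A=6 B=5 C=0)
  4. pour(A -> C) -> (A=0 B=5 C=6)
  5. fill(A) -> (A=6 B=5 C=6)
  6. pour(A -> B) -> (A=3 B=8 C=6)
  7. pour(B -> C) -> (A=3 B=3 C=11)
Target reached → yes.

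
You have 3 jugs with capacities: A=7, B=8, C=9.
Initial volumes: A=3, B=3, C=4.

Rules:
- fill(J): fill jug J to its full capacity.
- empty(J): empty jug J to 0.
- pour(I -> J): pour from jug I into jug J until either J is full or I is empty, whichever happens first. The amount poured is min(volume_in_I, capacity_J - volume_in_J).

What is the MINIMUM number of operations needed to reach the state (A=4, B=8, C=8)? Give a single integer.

BFS from (A=3, B=3, C=4). One shortest path:
  1. empty(A) -> (A=0 B=3 C=4)
  2. fill(B) -> (A=0 B=8 C=4)
  3. pour(C -> A) -> (A=4 B=8 C=0)
  4. pour(B -> C) -> (A=4 B=0 C=8)
  5. fill(B) -> (A=4 B=8 C=8)
Reached target in 5 moves.

Answer: 5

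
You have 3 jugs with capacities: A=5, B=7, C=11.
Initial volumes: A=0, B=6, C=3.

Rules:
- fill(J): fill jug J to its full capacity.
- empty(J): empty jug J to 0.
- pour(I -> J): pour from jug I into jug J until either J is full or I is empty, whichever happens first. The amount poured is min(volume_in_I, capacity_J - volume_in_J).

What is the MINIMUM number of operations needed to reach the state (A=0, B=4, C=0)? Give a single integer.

Answer: 3

Derivation:
BFS from (A=0, B=6, C=3). One shortest path:
  1. pour(B -> A) -> (A=5 B=1 C=3)
  2. empty(A) -> (A=0 B=1 C=3)
  3. pour(C -> B) -> (A=0 B=4 C=0)
Reached target in 3 moves.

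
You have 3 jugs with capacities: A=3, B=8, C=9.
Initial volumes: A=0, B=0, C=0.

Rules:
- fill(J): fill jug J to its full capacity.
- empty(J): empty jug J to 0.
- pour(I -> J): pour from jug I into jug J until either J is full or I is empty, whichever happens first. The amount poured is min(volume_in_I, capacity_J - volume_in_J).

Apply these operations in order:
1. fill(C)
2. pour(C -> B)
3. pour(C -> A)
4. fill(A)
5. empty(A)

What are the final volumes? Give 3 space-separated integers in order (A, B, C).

Step 1: fill(C) -> (A=0 B=0 C=9)
Step 2: pour(C -> B) -> (A=0 B=8 C=1)
Step 3: pour(C -> A) -> (A=1 B=8 C=0)
Step 4: fill(A) -> (A=3 B=8 C=0)
Step 5: empty(A) -> (A=0 B=8 C=0)

Answer: 0 8 0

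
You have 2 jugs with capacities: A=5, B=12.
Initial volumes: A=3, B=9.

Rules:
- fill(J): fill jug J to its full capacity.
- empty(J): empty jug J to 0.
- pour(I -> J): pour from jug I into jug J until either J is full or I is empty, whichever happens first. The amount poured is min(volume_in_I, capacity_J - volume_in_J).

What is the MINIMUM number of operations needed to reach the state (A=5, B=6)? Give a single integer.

Answer: 8

Derivation:
BFS from (A=3, B=9). One shortest path:
  1. empty(A) -> (A=0 B=9)
  2. pour(B -> A) -> (A=5 B=4)
  3. empty(A) -> (A=0 B=4)
  4. pour(B -> A) -> (A=4 B=0)
  5. fill(B) -> (A=4 B=12)
  6. pour(B -> A) -> (A=5 B=11)
  7. empty(A) -> (A=0 B=11)
  8. pour(B -> A) -> (A=5 B=6)
Reached target in 8 moves.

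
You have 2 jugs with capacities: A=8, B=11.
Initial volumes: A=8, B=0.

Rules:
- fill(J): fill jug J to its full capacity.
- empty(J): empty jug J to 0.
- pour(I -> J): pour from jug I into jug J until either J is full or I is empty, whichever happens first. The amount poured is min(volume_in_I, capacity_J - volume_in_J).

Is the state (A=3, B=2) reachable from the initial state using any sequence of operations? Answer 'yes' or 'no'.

BFS explored all 38 reachable states.
Reachable set includes: (0,0), (0,1), (0,2), (0,3), (0,4), (0,5), (0,6), (0,7), (0,8), (0,9), (0,10), (0,11) ...
Target (A=3, B=2) not in reachable set → no.

Answer: no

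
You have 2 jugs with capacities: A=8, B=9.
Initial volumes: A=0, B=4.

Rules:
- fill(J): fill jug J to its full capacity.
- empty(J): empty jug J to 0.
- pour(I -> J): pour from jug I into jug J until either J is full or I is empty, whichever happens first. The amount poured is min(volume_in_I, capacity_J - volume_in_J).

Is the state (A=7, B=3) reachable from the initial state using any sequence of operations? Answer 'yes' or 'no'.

Answer: no

Derivation:
BFS explored all 34 reachable states.
Reachable set includes: (0,0), (0,1), (0,2), (0,3), (0,4), (0,5), (0,6), (0,7), (0,8), (0,9), (1,0), (1,9) ...
Target (A=7, B=3) not in reachable set → no.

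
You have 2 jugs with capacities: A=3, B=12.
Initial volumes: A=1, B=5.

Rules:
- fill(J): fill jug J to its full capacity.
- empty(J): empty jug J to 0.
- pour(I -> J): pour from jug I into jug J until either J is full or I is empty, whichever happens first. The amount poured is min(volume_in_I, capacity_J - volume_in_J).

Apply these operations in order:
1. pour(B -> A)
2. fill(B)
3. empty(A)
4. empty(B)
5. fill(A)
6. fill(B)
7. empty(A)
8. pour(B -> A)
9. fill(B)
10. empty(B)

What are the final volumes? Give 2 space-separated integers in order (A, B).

Answer: 3 0

Derivation:
Step 1: pour(B -> A) -> (A=3 B=3)
Step 2: fill(B) -> (A=3 B=12)
Step 3: empty(A) -> (A=0 B=12)
Step 4: empty(B) -> (A=0 B=0)
Step 5: fill(A) -> (A=3 B=0)
Step 6: fill(B) -> (A=3 B=12)
Step 7: empty(A) -> (A=0 B=12)
Step 8: pour(B -> A) -> (A=3 B=9)
Step 9: fill(B) -> (A=3 B=12)
Step 10: empty(B) -> (A=3 B=0)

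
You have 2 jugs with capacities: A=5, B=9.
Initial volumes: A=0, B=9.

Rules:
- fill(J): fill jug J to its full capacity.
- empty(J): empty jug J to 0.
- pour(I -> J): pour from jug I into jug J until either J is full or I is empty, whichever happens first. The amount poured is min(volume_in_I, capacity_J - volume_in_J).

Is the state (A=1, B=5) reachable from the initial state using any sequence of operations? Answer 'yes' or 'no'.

Answer: no

Derivation:
BFS explored all 28 reachable states.
Reachable set includes: (0,0), (0,1), (0,2), (0,3), (0,4), (0,5), (0,6), (0,7), (0,8), (0,9), (1,0), (1,9) ...
Target (A=1, B=5) not in reachable set → no.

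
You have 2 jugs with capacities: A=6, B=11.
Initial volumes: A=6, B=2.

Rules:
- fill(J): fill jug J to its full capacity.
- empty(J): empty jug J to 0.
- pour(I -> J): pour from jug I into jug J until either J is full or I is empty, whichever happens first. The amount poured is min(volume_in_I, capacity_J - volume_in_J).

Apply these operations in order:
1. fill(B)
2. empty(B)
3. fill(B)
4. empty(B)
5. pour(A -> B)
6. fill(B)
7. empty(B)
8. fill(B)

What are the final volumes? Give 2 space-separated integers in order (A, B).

Answer: 0 11

Derivation:
Step 1: fill(B) -> (A=6 B=11)
Step 2: empty(B) -> (A=6 B=0)
Step 3: fill(B) -> (A=6 B=11)
Step 4: empty(B) -> (A=6 B=0)
Step 5: pour(A -> B) -> (A=0 B=6)
Step 6: fill(B) -> (A=0 B=11)
Step 7: empty(B) -> (A=0 B=0)
Step 8: fill(B) -> (A=0 B=11)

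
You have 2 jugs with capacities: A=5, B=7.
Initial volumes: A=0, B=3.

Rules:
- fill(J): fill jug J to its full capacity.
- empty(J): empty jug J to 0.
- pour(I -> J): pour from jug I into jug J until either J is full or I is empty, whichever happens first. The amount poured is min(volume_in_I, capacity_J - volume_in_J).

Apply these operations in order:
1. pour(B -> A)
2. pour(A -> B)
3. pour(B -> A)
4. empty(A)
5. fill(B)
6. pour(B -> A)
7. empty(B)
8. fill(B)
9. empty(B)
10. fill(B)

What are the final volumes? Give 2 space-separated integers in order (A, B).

Step 1: pour(B -> A) -> (A=3 B=0)
Step 2: pour(A -> B) -> (A=0 B=3)
Step 3: pour(B -> A) -> (A=3 B=0)
Step 4: empty(A) -> (A=0 B=0)
Step 5: fill(B) -> (A=0 B=7)
Step 6: pour(B -> A) -> (A=5 B=2)
Step 7: empty(B) -> (A=5 B=0)
Step 8: fill(B) -> (A=5 B=7)
Step 9: empty(B) -> (A=5 B=0)
Step 10: fill(B) -> (A=5 B=7)

Answer: 5 7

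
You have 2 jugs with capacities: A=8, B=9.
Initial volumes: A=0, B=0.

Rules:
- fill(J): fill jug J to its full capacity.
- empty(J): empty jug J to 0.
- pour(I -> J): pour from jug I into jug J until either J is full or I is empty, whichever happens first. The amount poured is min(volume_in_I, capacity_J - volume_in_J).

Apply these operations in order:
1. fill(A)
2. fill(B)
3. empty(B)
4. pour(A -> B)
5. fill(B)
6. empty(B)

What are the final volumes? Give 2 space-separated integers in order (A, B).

Step 1: fill(A) -> (A=8 B=0)
Step 2: fill(B) -> (A=8 B=9)
Step 3: empty(B) -> (A=8 B=0)
Step 4: pour(A -> B) -> (A=0 B=8)
Step 5: fill(B) -> (A=0 B=9)
Step 6: empty(B) -> (A=0 B=0)

Answer: 0 0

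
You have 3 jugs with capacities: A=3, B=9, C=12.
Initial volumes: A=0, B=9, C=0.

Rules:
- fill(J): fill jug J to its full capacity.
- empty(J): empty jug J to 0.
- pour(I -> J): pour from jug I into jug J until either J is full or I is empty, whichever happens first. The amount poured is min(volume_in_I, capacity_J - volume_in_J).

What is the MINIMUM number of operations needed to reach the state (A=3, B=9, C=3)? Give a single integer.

BFS from (A=0, B=9, C=0). One shortest path:
  1. fill(A) -> (A=3 B=9 C=0)
  2. pour(A -> C) -> (A=0 B=9 C=3)
  3. fill(A) -> (A=3 B=9 C=3)
Reached target in 3 moves.

Answer: 3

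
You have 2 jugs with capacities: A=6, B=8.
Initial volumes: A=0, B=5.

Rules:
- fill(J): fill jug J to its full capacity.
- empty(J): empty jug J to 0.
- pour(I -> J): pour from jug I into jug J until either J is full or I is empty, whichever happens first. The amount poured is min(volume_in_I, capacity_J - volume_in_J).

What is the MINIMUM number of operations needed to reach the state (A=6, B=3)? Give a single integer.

BFS from (A=0, B=5). One shortest path:
  1. fill(A) -> (A=6 B=5)
  2. pour(A -> B) -> (A=3 B=8)
  3. empty(B) -> (A=3 B=0)
  4. pour(A -> B) -> (A=0 B=3)
  5. fill(A) -> (A=6 B=3)
Reached target in 5 moves.

Answer: 5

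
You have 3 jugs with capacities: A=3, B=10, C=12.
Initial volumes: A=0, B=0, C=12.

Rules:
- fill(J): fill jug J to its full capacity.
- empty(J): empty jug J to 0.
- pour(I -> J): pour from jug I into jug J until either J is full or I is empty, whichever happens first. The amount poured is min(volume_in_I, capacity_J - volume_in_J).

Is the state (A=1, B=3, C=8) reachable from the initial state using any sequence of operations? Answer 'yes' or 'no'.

BFS explored all 374 reachable states.
Reachable set includes: (0,0,0), (0,0,1), (0,0,2), (0,0,3), (0,0,4), (0,0,5), (0,0,6), (0,0,7), (0,0,8), (0,0,9), (0,0,10), (0,0,11) ...
Target (A=1, B=3, C=8) not in reachable set → no.

Answer: no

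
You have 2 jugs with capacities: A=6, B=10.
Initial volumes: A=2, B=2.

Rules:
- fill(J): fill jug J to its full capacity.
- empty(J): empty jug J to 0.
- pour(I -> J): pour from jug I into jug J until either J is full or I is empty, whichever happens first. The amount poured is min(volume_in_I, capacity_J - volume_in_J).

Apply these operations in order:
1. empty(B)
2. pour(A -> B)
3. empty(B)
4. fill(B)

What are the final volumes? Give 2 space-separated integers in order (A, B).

Answer: 0 10

Derivation:
Step 1: empty(B) -> (A=2 B=0)
Step 2: pour(A -> B) -> (A=0 B=2)
Step 3: empty(B) -> (A=0 B=0)
Step 4: fill(B) -> (A=0 B=10)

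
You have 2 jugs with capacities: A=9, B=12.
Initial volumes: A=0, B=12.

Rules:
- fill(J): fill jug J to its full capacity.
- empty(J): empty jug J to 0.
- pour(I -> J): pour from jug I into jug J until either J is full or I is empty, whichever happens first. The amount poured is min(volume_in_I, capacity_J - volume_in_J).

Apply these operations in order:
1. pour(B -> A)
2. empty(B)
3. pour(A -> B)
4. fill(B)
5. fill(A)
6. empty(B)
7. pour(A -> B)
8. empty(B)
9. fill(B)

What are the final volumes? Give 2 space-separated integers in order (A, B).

Answer: 0 12

Derivation:
Step 1: pour(B -> A) -> (A=9 B=3)
Step 2: empty(B) -> (A=9 B=0)
Step 3: pour(A -> B) -> (A=0 B=9)
Step 4: fill(B) -> (A=0 B=12)
Step 5: fill(A) -> (A=9 B=12)
Step 6: empty(B) -> (A=9 B=0)
Step 7: pour(A -> B) -> (A=0 B=9)
Step 8: empty(B) -> (A=0 B=0)
Step 9: fill(B) -> (A=0 B=12)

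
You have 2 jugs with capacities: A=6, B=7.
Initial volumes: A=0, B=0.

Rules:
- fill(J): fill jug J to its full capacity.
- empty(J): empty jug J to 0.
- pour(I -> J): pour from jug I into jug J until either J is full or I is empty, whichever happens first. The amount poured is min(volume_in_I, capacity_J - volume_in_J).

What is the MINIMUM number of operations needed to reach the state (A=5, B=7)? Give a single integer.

Answer: 4

Derivation:
BFS from (A=0, B=0). One shortest path:
  1. fill(A) -> (A=6 B=0)
  2. pour(A -> B) -> (A=0 B=6)
  3. fill(A) -> (A=6 B=6)
  4. pour(A -> B) -> (A=5 B=7)
Reached target in 4 moves.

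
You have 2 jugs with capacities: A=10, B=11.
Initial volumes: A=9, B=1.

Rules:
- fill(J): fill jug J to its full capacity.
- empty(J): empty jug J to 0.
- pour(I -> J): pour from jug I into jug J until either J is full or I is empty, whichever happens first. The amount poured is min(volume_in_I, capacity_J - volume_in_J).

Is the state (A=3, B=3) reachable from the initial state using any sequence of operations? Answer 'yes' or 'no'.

BFS explored all 43 reachable states.
Reachable set includes: (0,0), (0,1), (0,2), (0,3), (0,4), (0,5), (0,6), (0,7), (0,8), (0,9), (0,10), (0,11) ...
Target (A=3, B=3) not in reachable set → no.

Answer: no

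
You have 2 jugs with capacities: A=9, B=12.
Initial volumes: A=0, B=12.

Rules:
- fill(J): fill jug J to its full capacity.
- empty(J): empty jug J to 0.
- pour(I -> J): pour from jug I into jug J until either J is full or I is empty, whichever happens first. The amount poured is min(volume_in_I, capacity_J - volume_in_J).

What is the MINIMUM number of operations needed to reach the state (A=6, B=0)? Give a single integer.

Answer: 6

Derivation:
BFS from (A=0, B=12). One shortest path:
  1. fill(A) -> (A=9 B=12)
  2. empty(B) -> (A=9 B=0)
  3. pour(A -> B) -> (A=0 B=9)
  4. fill(A) -> (A=9 B=9)
  5. pour(A -> B) -> (A=6 B=12)
  6. empty(B) -> (A=6 B=0)
Reached target in 6 moves.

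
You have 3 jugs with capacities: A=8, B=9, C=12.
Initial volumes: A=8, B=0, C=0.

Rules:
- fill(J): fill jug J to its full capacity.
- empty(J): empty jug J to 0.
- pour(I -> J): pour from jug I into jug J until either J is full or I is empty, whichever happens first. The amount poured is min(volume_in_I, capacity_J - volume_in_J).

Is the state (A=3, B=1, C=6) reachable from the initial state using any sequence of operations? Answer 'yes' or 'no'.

Answer: no

Derivation:
BFS explored all 554 reachable states.
Reachable set includes: (0,0,0), (0,0,1), (0,0,2), (0,0,3), (0,0,4), (0,0,5), (0,0,6), (0,0,7), (0,0,8), (0,0,9), (0,0,10), (0,0,11) ...
Target (A=3, B=1, C=6) not in reachable set → no.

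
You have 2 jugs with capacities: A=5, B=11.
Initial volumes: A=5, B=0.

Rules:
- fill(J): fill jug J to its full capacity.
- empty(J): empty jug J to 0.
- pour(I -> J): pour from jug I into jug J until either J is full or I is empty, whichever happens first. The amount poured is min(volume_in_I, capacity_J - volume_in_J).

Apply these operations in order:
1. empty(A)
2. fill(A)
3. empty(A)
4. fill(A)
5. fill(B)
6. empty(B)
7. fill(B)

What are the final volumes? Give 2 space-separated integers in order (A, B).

Answer: 5 11

Derivation:
Step 1: empty(A) -> (A=0 B=0)
Step 2: fill(A) -> (A=5 B=0)
Step 3: empty(A) -> (A=0 B=0)
Step 4: fill(A) -> (A=5 B=0)
Step 5: fill(B) -> (A=5 B=11)
Step 6: empty(B) -> (A=5 B=0)
Step 7: fill(B) -> (A=5 B=11)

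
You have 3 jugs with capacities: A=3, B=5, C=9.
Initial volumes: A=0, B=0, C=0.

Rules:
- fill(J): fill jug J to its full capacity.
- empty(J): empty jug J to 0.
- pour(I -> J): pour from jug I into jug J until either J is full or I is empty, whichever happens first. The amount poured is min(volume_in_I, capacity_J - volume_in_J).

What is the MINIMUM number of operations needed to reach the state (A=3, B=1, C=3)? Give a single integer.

Answer: 7

Derivation:
BFS from (A=0, B=0, C=0). One shortest path:
  1. fill(A) -> (A=3 B=0 C=0)
  2. fill(C) -> (A=3 B=0 C=9)
  3. pour(C -> B) -> (A=3 B=5 C=4)
  4. empty(B) -> (A=3 B=0 C=4)
  5. pour(C -> B) -> (A=3 B=4 C=0)
  6. pour(A -> C) -> (A=0 B=4 C=3)
  7. pour(B -> A) -> (A=3 B=1 C=3)
Reached target in 7 moves.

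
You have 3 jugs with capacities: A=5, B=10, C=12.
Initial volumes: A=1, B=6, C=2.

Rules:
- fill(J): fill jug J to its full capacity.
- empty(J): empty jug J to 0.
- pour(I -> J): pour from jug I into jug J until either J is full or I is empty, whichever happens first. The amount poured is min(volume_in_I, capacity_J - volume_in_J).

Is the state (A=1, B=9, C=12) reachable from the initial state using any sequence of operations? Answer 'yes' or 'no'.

BFS from (A=1, B=6, C=2):
  1. empty(C) -> (A=1 B=6 C=0)
  2. pour(A -> C) -> (A=0 B=6 C=1)
  3. fill(A) -> (A=5 B=6 C=1)
  4. pour(A -> B) -> (A=1 B=10 C=1)
  5. pour(B -> C) -> (A=1 B=0 C=11)
  6. fill(B) -> (A=1 B=10 C=11)
  7. pour(B -> C) -> (A=1 B=9 C=12)
Target reached → yes.

Answer: yes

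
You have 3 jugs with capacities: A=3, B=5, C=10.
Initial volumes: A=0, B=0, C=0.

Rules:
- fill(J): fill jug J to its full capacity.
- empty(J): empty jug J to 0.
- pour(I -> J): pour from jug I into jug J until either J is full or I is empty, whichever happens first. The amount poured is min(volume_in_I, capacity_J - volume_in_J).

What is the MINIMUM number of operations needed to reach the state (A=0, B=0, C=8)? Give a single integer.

Answer: 4

Derivation:
BFS from (A=0, B=0, C=0). One shortest path:
  1. fill(A) -> (A=3 B=0 C=0)
  2. fill(B) -> (A=3 B=5 C=0)
  3. pour(A -> C) -> (A=0 B=5 C=3)
  4. pour(B -> C) -> (A=0 B=0 C=8)
Reached target in 4 moves.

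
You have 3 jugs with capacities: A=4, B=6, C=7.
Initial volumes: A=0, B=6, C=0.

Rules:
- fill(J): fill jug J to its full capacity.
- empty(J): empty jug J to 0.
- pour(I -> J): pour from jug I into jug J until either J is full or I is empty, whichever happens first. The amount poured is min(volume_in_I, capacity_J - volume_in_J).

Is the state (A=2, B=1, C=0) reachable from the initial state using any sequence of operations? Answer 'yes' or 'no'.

BFS from (A=0, B=6, C=0):
  1. fill(A) -> (A=4 B=6 C=0)
  2. pour(B -> C) -> (A=4 B=0 C=6)
  3. pour(A -> B) -> (A=0 B=4 C=6)
  4. pour(C -> A) -> (A=4 B=4 C=2)
  5. pour(A -> B) -> (A=2 B=6 C=2)
  6. pour(B -> C) -> (A=2 B=1 C=7)
  7. empty(C) -> (A=2 B=1 C=0)
Target reached → yes.

Answer: yes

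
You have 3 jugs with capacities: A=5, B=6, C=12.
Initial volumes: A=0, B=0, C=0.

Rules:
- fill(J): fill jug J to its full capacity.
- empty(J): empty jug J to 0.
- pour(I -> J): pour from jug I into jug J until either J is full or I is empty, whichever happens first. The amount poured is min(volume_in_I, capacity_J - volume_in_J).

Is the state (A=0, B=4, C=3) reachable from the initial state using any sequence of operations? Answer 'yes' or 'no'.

BFS from (A=0, B=0, C=0):
  1. fill(C) -> (A=0 B=0 C=12)
  2. pour(C -> A) -> (A=5 B=0 C=7)
  3. pour(A -> B) -> (A=0 B=5 C=7)
  4. pour(C -> A) -> (A=5 B=5 C=2)
  5. pour(A -> B) -> (A=4 B=6 C=2)
  6. pour(B -> C) -> (A=4 B=0 C=8)
  7. pour(A -> B) -> (A=0 B=4 C=8)
  8. pour(C -> A) -> (A=5 B=4 C=3)
  9. empty(A) -> (A=0 B=4 C=3)
Target reached → yes.

Answer: yes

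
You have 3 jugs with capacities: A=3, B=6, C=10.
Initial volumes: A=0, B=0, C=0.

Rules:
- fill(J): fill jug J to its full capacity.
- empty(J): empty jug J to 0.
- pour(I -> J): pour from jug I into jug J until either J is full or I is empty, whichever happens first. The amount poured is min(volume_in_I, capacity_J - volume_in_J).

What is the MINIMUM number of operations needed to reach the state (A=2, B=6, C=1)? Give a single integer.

Answer: 8

Derivation:
BFS from (A=0, B=0, C=0). One shortest path:
  1. fill(B) -> (A=0 B=6 C=0)
  2. pour(B -> C) -> (A=0 B=0 C=6)
  3. fill(B) -> (A=0 B=6 C=6)
  4. pour(B -> C) -> (A=0 B=2 C=10)
  5. pour(C -> A) -> (A=3 B=2 C=7)
  6. empty(A) -> (A=0 B=2 C=7)
  7. pour(B -> A) -> (A=2 B=0 C=7)
  8. pour(C -> B) -> (A=2 B=6 C=1)
Reached target in 8 moves.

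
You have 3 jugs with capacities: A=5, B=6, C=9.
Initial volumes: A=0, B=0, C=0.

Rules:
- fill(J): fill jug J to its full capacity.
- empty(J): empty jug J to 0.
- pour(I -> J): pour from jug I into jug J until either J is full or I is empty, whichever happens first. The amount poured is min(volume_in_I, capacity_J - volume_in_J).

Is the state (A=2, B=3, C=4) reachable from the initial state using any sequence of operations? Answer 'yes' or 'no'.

BFS explored all 260 reachable states.
Reachable set includes: (0,0,0), (0,0,1), (0,0,2), (0,0,3), (0,0,4), (0,0,5), (0,0,6), (0,0,7), (0,0,8), (0,0,9), (0,1,0), (0,1,1) ...
Target (A=2, B=3, C=4) not in reachable set → no.

Answer: no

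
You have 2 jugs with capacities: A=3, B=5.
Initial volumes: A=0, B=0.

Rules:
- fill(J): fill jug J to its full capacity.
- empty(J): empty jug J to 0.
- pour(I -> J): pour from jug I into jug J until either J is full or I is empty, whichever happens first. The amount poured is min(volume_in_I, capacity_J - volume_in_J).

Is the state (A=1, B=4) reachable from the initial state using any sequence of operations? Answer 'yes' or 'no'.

Answer: no

Derivation:
BFS explored all 16 reachable states.
Reachable set includes: (0,0), (0,1), (0,2), (0,3), (0,4), (0,5), (1,0), (1,5), (2,0), (2,5), (3,0), (3,1) ...
Target (A=1, B=4) not in reachable set → no.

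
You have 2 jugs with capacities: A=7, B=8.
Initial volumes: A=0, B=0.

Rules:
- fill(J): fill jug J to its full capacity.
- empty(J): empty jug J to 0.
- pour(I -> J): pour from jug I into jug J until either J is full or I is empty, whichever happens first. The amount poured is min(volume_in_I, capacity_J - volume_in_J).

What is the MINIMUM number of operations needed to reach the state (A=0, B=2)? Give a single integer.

BFS from (A=0, B=0). One shortest path:
  1. fill(B) -> (A=0 B=8)
  2. pour(B -> A) -> (A=7 B=1)
  3. empty(A) -> (A=0 B=1)
  4. pour(B -> A) -> (A=1 B=0)
  5. fill(B) -> (A=1 B=8)
  6. pour(B -> A) -> (A=7 B=2)
  7. empty(A) -> (A=0 B=2)
Reached target in 7 moves.

Answer: 7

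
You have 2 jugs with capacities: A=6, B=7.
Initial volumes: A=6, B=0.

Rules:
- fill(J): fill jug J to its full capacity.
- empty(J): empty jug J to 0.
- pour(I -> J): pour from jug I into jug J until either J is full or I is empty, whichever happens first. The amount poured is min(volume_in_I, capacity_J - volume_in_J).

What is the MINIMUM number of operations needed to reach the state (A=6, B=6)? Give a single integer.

BFS from (A=6, B=0). One shortest path:
  1. pour(A -> B) -> (A=0 B=6)
  2. fill(A) -> (A=6 B=6)
Reached target in 2 moves.

Answer: 2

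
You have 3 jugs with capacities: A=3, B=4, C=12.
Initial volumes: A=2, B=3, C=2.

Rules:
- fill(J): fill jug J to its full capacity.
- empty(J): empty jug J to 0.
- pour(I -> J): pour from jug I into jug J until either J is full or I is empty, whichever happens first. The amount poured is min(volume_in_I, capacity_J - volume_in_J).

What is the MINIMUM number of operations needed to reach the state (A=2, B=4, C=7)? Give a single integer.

Answer: 4

Derivation:
BFS from (A=2, B=3, C=2). One shortest path:
  1. fill(C) -> (A=2 B=3 C=12)
  2. pour(C -> B) -> (A=2 B=4 C=11)
  3. empty(B) -> (A=2 B=0 C=11)
  4. pour(C -> B) -> (A=2 B=4 C=7)
Reached target in 4 moves.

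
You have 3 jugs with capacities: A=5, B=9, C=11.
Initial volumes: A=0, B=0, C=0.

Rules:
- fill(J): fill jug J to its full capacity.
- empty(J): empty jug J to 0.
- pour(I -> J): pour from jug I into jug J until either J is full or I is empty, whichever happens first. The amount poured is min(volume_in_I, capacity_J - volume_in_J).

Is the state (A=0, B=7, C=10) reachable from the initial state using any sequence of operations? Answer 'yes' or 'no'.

Answer: yes

Derivation:
BFS from (A=0, B=0, C=0):
  1. fill(A) -> (A=5 B=0 C=0)
  2. fill(B) -> (A=5 B=9 C=0)
  3. pour(B -> C) -> (A=5 B=0 C=9)
  4. fill(B) -> (A=5 B=9 C=9)
  5. pour(B -> C) -> (A=5 B=7 C=11)
  6. empty(C) -> (A=5 B=7 C=0)
  7. pour(A -> C) -> (A=0 B=7 C=5)
  8. fill(A) -> (A=5 B=7 C=5)
  9. pour(A -> C) -> (A=0 B=7 C=10)
Target reached → yes.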